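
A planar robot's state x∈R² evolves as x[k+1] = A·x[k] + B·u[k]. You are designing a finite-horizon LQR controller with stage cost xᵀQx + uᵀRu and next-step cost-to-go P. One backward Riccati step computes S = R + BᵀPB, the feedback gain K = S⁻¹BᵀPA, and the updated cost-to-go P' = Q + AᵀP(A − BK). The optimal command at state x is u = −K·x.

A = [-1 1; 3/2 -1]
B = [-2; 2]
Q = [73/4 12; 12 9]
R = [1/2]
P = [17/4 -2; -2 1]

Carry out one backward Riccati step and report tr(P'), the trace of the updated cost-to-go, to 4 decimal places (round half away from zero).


27.5467

BᵀP = [-12.5000 6.0000]
S = R + BᵀPB = [1/2] + [37.0000] = [37.5000]
BᵀPA = [21.5000 -18.5000]
K = S⁻¹·BᵀPA = [0.5733 -0.4933]
A−BK = [0.1467 0.0133; 0.3533 -0.0133]
AᵀP(A−BK) = [0.1733 -0.1433; -0.1433 0.1233]
P' = Q + AᵀP(A−BK) = [18.4233 11.8567; 11.8567 9.1233]
tr(P') = 27.5467


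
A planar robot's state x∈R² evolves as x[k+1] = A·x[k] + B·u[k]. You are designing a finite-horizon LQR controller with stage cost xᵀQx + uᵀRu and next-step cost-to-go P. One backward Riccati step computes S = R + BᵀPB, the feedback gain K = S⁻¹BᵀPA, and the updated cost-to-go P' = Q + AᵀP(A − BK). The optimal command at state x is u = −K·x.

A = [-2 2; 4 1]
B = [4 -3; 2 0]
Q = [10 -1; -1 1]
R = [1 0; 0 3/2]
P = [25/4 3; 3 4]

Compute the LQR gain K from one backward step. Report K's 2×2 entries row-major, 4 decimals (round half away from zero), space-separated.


1.3402 0.4672 2.1841 -0.0529

BᵀP = [31.0000 20.0000; -18.7500 -9.0000]
S = R + BᵀPB = [1 0; 0 3/2] + [164.0000 -93.0000; -93.0000 56.2500] = [165.0000 -93.0000; -93.0000 57.7500]
BᵀPA = [18.0000 82.0000; 1.5000 -46.5000]
K = S⁻¹·BᵀPA = [1.3402 0.4672; 2.1841 -0.0529]
A−BK = [-0.8082 -0.0273; 1.3197 0.0656]
AᵀP(A−BK) = [13.6010 0.6701; 0.6701 0.2336]
P' = Q + AᵀP(A−BK) = [23.6010 -0.3299; -0.3299 1.2336]
tr(P') = 24.8346


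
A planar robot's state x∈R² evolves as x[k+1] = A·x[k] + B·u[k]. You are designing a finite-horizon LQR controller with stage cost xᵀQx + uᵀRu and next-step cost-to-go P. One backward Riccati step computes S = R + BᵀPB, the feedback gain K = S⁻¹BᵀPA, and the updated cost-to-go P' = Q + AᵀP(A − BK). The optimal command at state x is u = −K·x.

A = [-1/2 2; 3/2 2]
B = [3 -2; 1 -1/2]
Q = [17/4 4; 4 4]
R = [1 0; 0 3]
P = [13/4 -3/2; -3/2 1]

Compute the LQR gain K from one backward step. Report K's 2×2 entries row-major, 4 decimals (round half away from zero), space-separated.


-0.3430 0.3883 0.1181 -0.0583

BᵀP = [8.2500 -3.5000; -5.7500 2.5000]
S = R + BᵀPB = [1 0; 0 3] + [21.2500 -14.7500; -14.7500 10.2500] = [22.2500 -14.7500; -14.7500 13.2500]
BᵀPA = [-9.3750 9.5000; 6.6250 -6.5000]
K = S⁻¹·BᵀPA = [-0.3430 0.3883; 0.1181 -0.0583]
A−BK = [0.7654 0.7184; 1.9021 1.5825]
AᵀP(A−BK) = [1.3139 0.7767; 0.7767 0.9320]
P' = Q + AᵀP(A−BK) = [5.5639 4.7767; 4.7767 4.9320]
tr(P') = 10.4960


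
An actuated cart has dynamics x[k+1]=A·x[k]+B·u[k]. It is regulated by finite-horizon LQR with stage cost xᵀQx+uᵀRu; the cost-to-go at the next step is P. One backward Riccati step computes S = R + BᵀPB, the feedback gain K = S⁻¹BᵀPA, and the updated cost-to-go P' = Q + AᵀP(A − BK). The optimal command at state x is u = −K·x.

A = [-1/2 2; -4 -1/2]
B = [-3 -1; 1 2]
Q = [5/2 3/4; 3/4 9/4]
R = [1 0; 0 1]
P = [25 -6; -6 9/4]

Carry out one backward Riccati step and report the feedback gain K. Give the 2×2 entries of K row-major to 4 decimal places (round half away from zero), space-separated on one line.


0.5622 -0.6355 -1.5560 -0.0346

BᵀP = [-81.0000 20.2500; -37.0000 10.5000]
S = R + BᵀPB = [1 0; 0 1] + [263.2500 121.5000; 121.5000 58.0000] = [264.2500 121.5000; 121.5000 59.0000]
BᵀPA = [-40.5000 -172.1250; -23.5000 -79.2500]
K = S⁻¹·BᵀPA = [0.5622 -0.6355; -1.5560 -0.0346]
A−BK = [-0.3695 0.0590; -1.4502 0.2046]
AᵀP(A−BK) = [4.4521 -0.5491; -0.5491 0.4414]
P' = Q + AᵀP(A−BK) = [6.9521 0.2009; 0.2009 2.6914]
tr(P') = 9.6435


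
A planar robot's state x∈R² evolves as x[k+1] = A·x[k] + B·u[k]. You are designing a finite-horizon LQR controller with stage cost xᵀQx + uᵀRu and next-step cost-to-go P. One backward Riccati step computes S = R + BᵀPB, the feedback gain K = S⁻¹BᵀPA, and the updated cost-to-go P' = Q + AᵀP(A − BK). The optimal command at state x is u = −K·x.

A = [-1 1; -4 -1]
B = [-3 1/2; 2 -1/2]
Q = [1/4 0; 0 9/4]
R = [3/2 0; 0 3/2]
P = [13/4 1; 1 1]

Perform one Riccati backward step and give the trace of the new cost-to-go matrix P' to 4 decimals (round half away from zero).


23.6741

BᵀP = [-7.7500 -1.0000; 1.1250 0.0000]
S = R + BᵀPB = [3/2 0; 0 3/2] + [21.2500 -3.3750; -3.3750 0.5625] = [22.7500 -3.3750; -3.3750 2.0625]
BᵀPA = [11.7500 -6.7500; -1.1250 1.1250]
K = S⁻¹·BᵀPA = [0.5752 -0.2850; 0.3958 0.0792]
A−BK = [0.5277 0.1055; -4.9525 -0.3905]
AᵀP(A−BK) = [20.9367 1.1873; 1.1873 0.2375]
P' = Q + AᵀP(A−BK) = [21.1867 1.1873; 1.1873 2.4875]
tr(P') = 23.6741


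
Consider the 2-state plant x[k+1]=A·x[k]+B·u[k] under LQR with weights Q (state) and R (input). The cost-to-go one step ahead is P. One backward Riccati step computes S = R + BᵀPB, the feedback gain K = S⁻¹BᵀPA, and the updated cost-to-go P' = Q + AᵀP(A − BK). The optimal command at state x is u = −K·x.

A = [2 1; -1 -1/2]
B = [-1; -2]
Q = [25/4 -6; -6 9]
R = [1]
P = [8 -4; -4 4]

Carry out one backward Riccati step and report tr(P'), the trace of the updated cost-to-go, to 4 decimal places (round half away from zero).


BᵀP = [0.0000 -4.0000]
S = R + BᵀPB = [1] + [8.0000] = [9.0000]
BᵀPA = [4.0000 2.0000]
K = S⁻¹·BᵀPA = [0.4444 0.2222]
A−BK = [2.4444 1.2222; -0.1111 -0.0556]
AᵀP(A−BK) = [50.2222 25.1111; 25.1111 12.5556]
P' = Q + AᵀP(A−BK) = [56.4722 19.1111; 19.1111 21.5556]
tr(P') = 78.0278

78.0278


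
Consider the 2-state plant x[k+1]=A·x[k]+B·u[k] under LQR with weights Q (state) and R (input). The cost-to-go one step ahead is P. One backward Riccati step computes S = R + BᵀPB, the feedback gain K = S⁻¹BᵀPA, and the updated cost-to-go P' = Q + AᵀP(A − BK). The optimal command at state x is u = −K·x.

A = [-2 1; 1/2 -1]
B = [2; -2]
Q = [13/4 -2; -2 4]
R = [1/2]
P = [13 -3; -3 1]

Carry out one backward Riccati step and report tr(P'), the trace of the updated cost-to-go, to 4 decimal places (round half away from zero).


BᵀP = [32.0000 -8.0000]
S = R + BᵀPB = [1/2] + [80.0000] = [80.5000]
BᵀPA = [-68.0000 40.0000]
K = S⁻¹·BᵀPA = [-0.8447 0.4969]
A−BK = [-0.3106 0.0062; -1.1894 -0.0062]
AᵀP(A−BK) = [0.8090 -0.2112; -0.2112 0.1242]
P' = Q + AᵀP(A−BK) = [4.0590 -2.2112; -2.2112 4.1242]
tr(P') = 8.1832

8.1832


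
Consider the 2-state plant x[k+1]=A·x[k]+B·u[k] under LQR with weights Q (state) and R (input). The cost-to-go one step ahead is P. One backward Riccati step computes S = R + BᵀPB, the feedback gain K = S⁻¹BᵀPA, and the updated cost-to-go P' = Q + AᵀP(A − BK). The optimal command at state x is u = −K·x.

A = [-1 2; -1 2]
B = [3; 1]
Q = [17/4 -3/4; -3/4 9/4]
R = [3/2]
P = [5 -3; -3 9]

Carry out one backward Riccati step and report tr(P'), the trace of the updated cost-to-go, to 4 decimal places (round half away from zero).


27.3000

BᵀP = [12.0000 0.0000]
S = R + BᵀPB = [3/2] + [36.0000] = [37.5000]
BᵀPA = [-12.0000 24.0000]
K = S⁻¹·BᵀPA = [-0.3200 0.6400]
A−BK = [-0.0400 0.0800; -0.6800 1.3600]
AᵀP(A−BK) = [4.1600 -8.3200; -8.3200 16.6400]
P' = Q + AᵀP(A−BK) = [8.4100 -9.0700; -9.0700 18.8900]
tr(P') = 27.3000


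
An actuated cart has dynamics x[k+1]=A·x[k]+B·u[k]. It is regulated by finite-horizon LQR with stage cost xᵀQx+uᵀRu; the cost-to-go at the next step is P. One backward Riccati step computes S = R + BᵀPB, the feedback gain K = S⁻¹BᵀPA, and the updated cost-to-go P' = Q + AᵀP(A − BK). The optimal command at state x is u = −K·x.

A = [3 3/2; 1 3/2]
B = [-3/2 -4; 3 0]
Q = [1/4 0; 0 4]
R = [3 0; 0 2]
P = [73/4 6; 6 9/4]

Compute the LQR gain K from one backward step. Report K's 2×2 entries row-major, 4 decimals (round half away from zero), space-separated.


BᵀP = [-9.3750 -2.2500; -73.0000 -24.0000]
S = R + BᵀPB = [3 0; 0 2] + [7.3125 37.5000; 37.5000 292.0000] = [10.3125 37.5000; 37.5000 294.0000]
BᵀPA = [-30.3750 -17.4375; -243.0000 -145.5000]
K = S⁻¹·BᵀPA = [0.1121 0.2028; -0.8408 -0.5208]
A−BK = [-0.1952 -0.2789; 0.6637 0.8917]
AᵀP(A−BK) = [1.5836 1.1141; 1.1141 0.8900]
P' = Q + AᵀP(A−BK) = [1.8336 1.1141; 1.1141 4.8900]
tr(P') = 6.7236

0.1121 0.2028 -0.8408 -0.5208


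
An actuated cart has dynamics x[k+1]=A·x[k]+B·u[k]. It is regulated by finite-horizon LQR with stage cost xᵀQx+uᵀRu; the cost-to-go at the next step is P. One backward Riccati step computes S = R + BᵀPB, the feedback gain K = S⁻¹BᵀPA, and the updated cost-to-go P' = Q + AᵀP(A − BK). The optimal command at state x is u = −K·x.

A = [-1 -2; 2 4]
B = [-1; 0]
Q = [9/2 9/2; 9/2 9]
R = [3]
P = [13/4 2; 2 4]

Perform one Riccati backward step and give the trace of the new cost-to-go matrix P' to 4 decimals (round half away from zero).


69.3000

BᵀP = [-3.2500 -2.0000]
S = R + BᵀPB = [3] + [3.2500] = [6.2500]
BᵀPA = [-0.7500 -1.5000]
K = S⁻¹·BᵀPA = [-0.1200 -0.2400]
A−BK = [-1.1200 -2.2400; 2.0000 4.0000]
AᵀP(A−BK) = [11.1600 22.3200; 22.3200 44.6400]
P' = Q + AᵀP(A−BK) = [15.6600 26.8200; 26.8200 53.6400]
tr(P') = 69.3000


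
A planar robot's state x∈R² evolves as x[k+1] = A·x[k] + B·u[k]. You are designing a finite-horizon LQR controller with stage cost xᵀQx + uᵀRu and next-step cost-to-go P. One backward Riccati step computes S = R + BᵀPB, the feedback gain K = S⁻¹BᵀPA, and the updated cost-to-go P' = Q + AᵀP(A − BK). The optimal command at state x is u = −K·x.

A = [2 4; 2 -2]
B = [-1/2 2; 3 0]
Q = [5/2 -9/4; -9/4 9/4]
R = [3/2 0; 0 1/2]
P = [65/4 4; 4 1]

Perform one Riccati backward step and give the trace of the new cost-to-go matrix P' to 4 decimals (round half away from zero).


7.1530

BᵀP = [3.8750 1.0000; 32.5000 8.0000]
S = R + BᵀPB = [3/2 0; 0 1/2] + [1.0625 7.7500; 7.7500 65.0000] = [2.5625 7.7500; 7.7500 65.5000]
BᵀPA = [9.7500 13.5000; 81.0000 114.0000]
K = S⁻¹·BᵀPA = [0.1009 0.0070; 1.2247 1.7396]
A−BK = [-0.3990 0.5242; 1.6973 -2.0209]
AᵀP(A−BK) = [0.8153 1.0217; 1.0217 1.5877]
P' = Q + AᵀP(A−BK) = [3.3153 -1.2283; -1.2283 3.8377]
tr(P') = 7.1530


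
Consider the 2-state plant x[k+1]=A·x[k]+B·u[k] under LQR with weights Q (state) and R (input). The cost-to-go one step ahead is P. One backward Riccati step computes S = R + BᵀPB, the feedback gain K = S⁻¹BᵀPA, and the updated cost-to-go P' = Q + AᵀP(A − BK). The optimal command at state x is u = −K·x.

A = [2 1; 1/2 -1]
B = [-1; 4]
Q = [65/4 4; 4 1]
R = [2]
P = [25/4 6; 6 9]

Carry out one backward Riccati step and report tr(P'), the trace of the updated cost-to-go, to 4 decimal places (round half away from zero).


BᵀP = [17.7500 30.0000]
S = R + BᵀPB = [2] + [102.2500] = [104.2500]
BᵀPA = [50.5000 -12.2500]
K = S⁻¹·BᵀPA = [0.4844 -0.1175]
A−BK = [2.4844 0.8825; -1.4376 -0.5300]
AᵀP(A−BK) = [14.7872 4.9341; 4.9341 1.8106]
P' = Q + AᵀP(A−BK) = [31.0372 8.9341; 8.9341 2.8106]
tr(P') = 33.8477

33.8477


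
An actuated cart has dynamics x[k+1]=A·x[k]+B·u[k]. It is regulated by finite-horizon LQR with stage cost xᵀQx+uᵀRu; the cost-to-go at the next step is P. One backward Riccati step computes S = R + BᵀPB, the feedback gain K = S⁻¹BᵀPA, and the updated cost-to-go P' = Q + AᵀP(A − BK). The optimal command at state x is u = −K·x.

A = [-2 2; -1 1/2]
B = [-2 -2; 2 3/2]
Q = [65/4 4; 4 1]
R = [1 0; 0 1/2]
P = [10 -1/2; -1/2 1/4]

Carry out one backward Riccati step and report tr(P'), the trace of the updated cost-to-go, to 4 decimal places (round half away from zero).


BᵀP = [-21.0000 1.5000; -20.7500 1.3750]
S = R + BᵀPB = [1 0; 0 1/2] + [45.0000 44.2500; 44.2500 43.5625] = [46.0000 44.2500; 44.2500 44.0625]
BᵀPA = [40.5000 -41.2500; 40.1250 -40.8125]
K = S⁻¹·BᵀPA = [0.1308 -0.1689; 0.7793 -0.7566]
A−BK = [-0.1798 0.1490; -2.4305 1.9728]
AᵀP(A−BK) = [1.6839 -1.4251; -1.4251 1.2157]
P' = Q + AᵀP(A−BK) = [17.9339 2.5749; 2.5749 2.2157]
tr(P') = 20.1496

20.1496


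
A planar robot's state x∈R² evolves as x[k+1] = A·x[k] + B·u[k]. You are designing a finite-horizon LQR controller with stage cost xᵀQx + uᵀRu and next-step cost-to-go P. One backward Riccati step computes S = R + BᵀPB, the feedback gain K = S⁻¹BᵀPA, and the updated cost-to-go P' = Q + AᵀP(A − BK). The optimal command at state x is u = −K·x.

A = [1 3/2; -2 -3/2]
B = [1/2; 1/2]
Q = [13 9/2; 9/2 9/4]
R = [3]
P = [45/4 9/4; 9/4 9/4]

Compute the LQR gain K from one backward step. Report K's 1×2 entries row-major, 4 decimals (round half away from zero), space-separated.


BᵀP = [6.7500 2.2500]
S = R + BᵀPB = [3] + [4.5000] = [7.5000]
BᵀPA = [2.2500 6.7500]
K = S⁻¹·BᵀPA = [0.3000 0.9000]
A−BK = [0.8500 1.0500; -2.1500 -1.9500]
AᵀP(A−BK) = [10.5750 11.4750; 11.4750 14.1750]
P' = Q + AᵀP(A−BK) = [23.5750 15.9750; 15.9750 16.4250]
tr(P') = 40.0000

0.3000 0.9000


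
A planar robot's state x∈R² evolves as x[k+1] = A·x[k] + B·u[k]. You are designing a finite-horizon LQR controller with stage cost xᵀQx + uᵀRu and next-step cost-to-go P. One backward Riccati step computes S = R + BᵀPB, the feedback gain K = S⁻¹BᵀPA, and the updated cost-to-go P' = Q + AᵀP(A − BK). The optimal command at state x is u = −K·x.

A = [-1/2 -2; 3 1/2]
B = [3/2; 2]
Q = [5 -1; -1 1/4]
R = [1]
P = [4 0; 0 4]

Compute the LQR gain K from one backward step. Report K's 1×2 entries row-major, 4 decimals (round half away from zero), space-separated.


0.8077 -0.3077

BᵀP = [6.0000 8.0000]
S = R + BᵀPB = [1] + [25.0000] = [26.0000]
BᵀPA = [21.0000 -8.0000]
K = S⁻¹·BᵀPA = [0.8077 -0.3077]
A−BK = [-1.7115 -1.5385; 1.3846 1.1154]
AᵀP(A−BK) = [20.0385 16.4615; 16.4615 14.5385]
P' = Q + AᵀP(A−BK) = [25.0385 15.4615; 15.4615 14.7885]
tr(P') = 39.8269


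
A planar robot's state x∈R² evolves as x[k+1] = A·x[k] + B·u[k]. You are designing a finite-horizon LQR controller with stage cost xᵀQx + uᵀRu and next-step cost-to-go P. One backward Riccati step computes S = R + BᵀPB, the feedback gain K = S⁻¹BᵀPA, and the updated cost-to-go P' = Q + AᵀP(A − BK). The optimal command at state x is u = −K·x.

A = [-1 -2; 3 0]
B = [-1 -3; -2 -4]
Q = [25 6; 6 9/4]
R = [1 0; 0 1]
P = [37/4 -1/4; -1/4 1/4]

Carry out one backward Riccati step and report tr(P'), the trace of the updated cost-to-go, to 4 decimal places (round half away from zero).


33.8818

BᵀP = [-8.7500 -0.2500; -26.7500 -0.2500]
S = R + BᵀPB = [1 0; 0 1] + [9.2500 27.2500; 27.2500 81.2500] = [10.2500 27.2500; 27.2500 82.2500]
BᵀPA = [8.0000 17.5000; 26.0000 53.5000]
K = S⁻¹·BᵀPA = [-0.5025 -0.1841; 0.4826 0.7114]
A−BK = [-0.0547 -0.0498; 3.9254 2.4776]
AᵀP(A−BK) = [4.4726 2.9751; 2.9751 2.1592]
P' = Q + AᵀP(A−BK) = [29.4726 8.9751; 8.9751 4.4092]
tr(P') = 33.8818


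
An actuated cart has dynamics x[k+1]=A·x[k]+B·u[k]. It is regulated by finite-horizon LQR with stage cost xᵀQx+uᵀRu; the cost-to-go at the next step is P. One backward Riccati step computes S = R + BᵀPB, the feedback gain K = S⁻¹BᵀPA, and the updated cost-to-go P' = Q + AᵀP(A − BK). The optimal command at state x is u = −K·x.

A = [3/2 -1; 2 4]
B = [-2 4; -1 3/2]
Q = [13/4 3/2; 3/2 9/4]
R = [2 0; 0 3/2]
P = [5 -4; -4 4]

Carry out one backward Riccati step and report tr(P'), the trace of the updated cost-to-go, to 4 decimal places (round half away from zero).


40.6559

BᵀP = [-6.0000 4.0000; 14.0000 -10.0000]
S = R + BᵀPB = [2 0; 0 3/2] + [8.0000 -18.0000; -18.0000 41.0000] = [10.0000 -18.0000; -18.0000 42.5000]
BᵀPA = [-1.0000 22.0000; 1.0000 -54.0000]
K = S⁻¹·BᵀPA = [-0.2426 -0.3663; -0.0792 -1.4257]
A−BK = [1.3317 3.9703; 1.8762 5.7723]
AᵀP(A−BK) = [3.0866 9.5594; 9.5594 32.0693]
P' = Q + AᵀP(A−BK) = [6.3366 11.0594; 11.0594 34.3193]
tr(P') = 40.6559


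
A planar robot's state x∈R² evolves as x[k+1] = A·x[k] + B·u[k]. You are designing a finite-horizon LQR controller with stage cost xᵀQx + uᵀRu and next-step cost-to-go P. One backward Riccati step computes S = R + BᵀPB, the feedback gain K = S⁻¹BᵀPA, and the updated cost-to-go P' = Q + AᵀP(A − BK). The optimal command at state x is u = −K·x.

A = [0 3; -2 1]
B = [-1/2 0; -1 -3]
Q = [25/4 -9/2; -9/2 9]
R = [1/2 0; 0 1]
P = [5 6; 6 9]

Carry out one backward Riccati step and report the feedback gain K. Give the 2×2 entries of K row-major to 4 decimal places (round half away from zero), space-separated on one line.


0.3097 -2.0516 0.5226 -0.0871

BᵀP = [-8.5000 -12.0000; -18.0000 -27.0000]
S = R + BᵀPB = [1/2 0; 0 1] + [16.2500 36.0000; 36.0000 81.0000] = [16.7500 36.0000; 36.0000 82.0000]
BᵀPA = [24.0000 -37.5000; 54.0000 -81.0000]
K = S⁻¹·BᵀPA = [0.3097 -2.0516; 0.5226 -0.0871]
A−BK = [0.1548 1.9742; -0.1226 -1.3129]
AᵀP(A−BK) = [0.3484 -0.0581; -0.0581 6.0097]
P' = Q + AᵀP(A−BK) = [6.5984 -4.5581; -4.5581 15.0097]
tr(P') = 21.6081


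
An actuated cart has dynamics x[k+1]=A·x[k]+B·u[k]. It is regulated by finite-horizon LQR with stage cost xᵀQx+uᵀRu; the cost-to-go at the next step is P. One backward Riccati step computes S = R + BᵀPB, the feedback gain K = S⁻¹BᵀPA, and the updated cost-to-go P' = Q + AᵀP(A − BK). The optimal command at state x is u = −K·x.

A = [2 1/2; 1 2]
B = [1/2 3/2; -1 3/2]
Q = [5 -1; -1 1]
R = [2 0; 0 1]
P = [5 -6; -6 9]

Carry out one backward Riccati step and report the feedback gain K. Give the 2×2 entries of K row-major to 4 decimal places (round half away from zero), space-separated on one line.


0.4858 -0.8970 0.7365 0.6438

BᵀP = [8.5000 -12.0000; -1.5000 4.5000]
S = R + BᵀPB = [2 0; 0 1] + [16.2500 -5.2500; -5.2500 4.5000] = [18.2500 -5.2500; -5.2500 5.5000]
BᵀPA = [5.0000 -19.7500; 1.5000 8.2500]
K = S⁻¹·BᵀPA = [0.4858 -0.8970; 0.7365 0.6438]
A−BK = [0.6524 -0.0172; 0.3811 0.1373]
AᵀP(A−BK) = [1.4661 -0.4807; -0.4807 2.2232]
P' = Q + AᵀP(A−BK) = [6.4661 -1.4807; -1.4807 3.2232]
tr(P') = 9.6893


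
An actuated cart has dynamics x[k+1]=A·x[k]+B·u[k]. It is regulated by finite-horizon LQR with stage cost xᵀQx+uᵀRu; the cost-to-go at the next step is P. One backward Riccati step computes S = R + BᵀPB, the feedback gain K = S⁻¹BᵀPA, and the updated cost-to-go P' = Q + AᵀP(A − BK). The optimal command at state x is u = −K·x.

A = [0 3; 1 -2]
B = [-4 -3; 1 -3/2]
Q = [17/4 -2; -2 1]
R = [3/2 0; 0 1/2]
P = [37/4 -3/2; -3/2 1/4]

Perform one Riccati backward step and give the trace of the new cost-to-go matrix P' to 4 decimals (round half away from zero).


5.7167

BᵀP = [-38.5000 6.2500; -25.5000 4.1250]
S = R + BᵀPB = [3/2 0; 0 1/2] + [160.2500 106.1250; 106.1250 70.3125] = [161.7500 106.1250; 106.1250 70.8125]
BᵀPA = [6.2500 -128.0000; 4.1250 -84.7500]
K = S⁻¹·BᵀPA = [0.0251 -0.3652; 0.0206 -0.6495]
A−BK = [0.1623 -0.4093; 1.0057 -2.6090]
AᵀP(A−BK) = [0.0080 -0.0383; -0.0383 0.4587]
P' = Q + AᵀP(A−BK) = [4.2580 -2.0383; -2.0383 1.4587]
tr(P') = 5.7167


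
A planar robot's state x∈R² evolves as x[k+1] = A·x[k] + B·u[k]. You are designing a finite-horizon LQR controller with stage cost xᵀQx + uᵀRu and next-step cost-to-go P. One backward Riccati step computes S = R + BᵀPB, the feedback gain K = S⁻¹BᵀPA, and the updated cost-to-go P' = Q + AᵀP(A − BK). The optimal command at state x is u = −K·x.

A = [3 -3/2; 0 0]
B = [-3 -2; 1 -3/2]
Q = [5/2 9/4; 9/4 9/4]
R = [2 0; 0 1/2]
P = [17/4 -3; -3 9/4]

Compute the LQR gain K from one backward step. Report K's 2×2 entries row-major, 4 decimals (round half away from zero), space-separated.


-0.6450 0.3225 -0.5627 0.2814

BᵀP = [-15.7500 11.2500; -4.0000 2.6250]
S = R + BᵀPB = [2 0; 0 1/2] + [58.5000 14.6250; 14.6250 4.0625] = [60.5000 14.6250; 14.6250 4.5625]
BᵀPA = [-47.2500 23.6250; -12.0000 6.0000]
K = S⁻¹·BᵀPA = [-0.6450 0.3225; -0.5627 0.2814]
A−BK = [-0.0603 0.0302; -0.1991 0.0996]
AᵀP(A−BK) = [1.0229 -0.5114; -0.5114 0.2557]
P' = Q + AᵀP(A−BK) = [3.5229 1.7386; 1.7386 2.5057]
tr(P') = 6.0286


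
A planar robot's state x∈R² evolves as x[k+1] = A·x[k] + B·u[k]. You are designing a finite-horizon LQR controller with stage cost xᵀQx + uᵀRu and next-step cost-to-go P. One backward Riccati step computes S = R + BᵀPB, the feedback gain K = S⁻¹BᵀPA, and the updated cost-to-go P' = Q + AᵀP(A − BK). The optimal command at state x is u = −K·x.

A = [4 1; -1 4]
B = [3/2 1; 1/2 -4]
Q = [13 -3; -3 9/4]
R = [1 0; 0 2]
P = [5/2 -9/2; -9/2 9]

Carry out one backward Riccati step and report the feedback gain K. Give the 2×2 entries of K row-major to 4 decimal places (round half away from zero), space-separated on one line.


0.8370 0.3619 0.6163 -0.7875

BᵀP = [1.5000 -2.2500; 20.5000 -40.5000]
S = R + BᵀPB = [1 0; 0 2] + [1.1250 10.5000; 10.5000 182.5000] = [2.1250 10.5000; 10.5000 184.5000]
BᵀPA = [8.2500 -7.5000; 122.5000 -141.5000]
K = S⁻¹·BᵀPA = [0.8370 0.3619; 0.6163 -0.7875]
A−BK = [2.1282 1.2446; 1.0468 0.6689]
AᵀP(A−BK) = [2.5953 -0.0129; -0.0129 1.7782]
P' = Q + AᵀP(A−BK) = [15.5953 -3.0129; -3.0129 4.0282]
tr(P') = 19.6235


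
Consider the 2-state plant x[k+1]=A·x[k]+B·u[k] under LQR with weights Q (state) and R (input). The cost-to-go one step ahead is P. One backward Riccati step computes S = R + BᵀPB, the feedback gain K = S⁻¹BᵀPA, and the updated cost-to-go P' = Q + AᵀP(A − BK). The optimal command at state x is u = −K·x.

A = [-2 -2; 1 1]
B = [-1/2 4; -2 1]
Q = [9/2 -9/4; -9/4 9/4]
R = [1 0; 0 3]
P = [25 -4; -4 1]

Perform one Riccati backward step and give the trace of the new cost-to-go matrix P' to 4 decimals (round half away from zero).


BᵀP = [-4.5000 0.0000; 96.0000 -15.0000]
S = R + BᵀPB = [1 0; 0 3] + [2.2500 -18.0000; -18.0000 369.0000] = [3.2500 -18.0000; -18.0000 372.0000]
BᵀPA = [9.0000 9.0000; -207.0000 -207.0000]
K = S⁻¹·BᵀPA = [-0.4271 -0.4271; -0.5771 -0.5771]
A−BK = [0.0949 0.0949; 0.7229 0.7229]
AᵀP(A−BK) = [1.3805 1.3805; 1.3805 1.3805]
P' = Q + AᵀP(A−BK) = [5.8805 -0.8695; -0.8695 3.6305]
tr(P') = 9.5110

9.5110


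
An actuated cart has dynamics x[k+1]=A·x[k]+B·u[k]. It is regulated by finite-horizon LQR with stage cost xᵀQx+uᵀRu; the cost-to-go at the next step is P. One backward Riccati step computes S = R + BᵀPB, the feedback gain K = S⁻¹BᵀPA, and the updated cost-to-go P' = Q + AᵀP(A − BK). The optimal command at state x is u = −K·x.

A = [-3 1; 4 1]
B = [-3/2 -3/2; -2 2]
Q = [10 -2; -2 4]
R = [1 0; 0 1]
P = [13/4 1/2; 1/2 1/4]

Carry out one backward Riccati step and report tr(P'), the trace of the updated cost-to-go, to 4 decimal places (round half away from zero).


BᵀP = [-5.8750 -1.2500; -3.8750 -0.2500]
S = R + BᵀPB = [1 0; 0 1] + [11.3125 6.3125; 6.3125 5.3125] = [12.3125 6.3125; 6.3125 6.3125]
BᵀPA = [12.6250 -7.1250; 10.6250 -4.1250]
K = S⁻¹·BᵀPA = [0.3333 -0.5000; 1.3498 -0.1535]
A−BK = [-0.4752 0.0198; 1.9670 0.3069]
AᵀP(A−BK) = [2.6997 -0.3069; -0.3069 0.3045]
P' = Q + AᵀP(A−BK) = [12.6997 -2.3069; -2.3069 4.3045]
tr(P') = 17.0041

17.0041


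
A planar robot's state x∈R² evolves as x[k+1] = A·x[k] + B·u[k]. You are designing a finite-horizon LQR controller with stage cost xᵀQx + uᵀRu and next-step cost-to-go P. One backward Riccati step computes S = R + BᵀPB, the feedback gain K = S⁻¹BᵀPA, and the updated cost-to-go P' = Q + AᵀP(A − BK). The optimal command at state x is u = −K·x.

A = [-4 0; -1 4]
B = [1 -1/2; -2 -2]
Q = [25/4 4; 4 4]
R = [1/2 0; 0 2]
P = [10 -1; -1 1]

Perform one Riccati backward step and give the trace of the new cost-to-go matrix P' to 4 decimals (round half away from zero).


28.4298

BᵀP = [12.0000 -3.0000; -3.0000 -1.5000]
S = R + BᵀPB = [1/2 0; 0 2] + [18.0000 0.0000; 0.0000 4.5000] = [18.5000 0.0000; 0.0000 6.5000]
BᵀPA = [-45.0000 -12.0000; 13.5000 -6.0000]
K = S⁻¹·BᵀPA = [-2.4324 -0.6486; 2.0769 -0.9231]
A−BK = [-0.5291 0.1871; -1.7110 0.8565]
AᵀP(A−BK) = [15.5021 -4.7277; -4.7277 2.6778]
P' = Q + AᵀP(A−BK) = [21.7521 -0.7277; -0.7277 6.6778]
tr(P') = 28.4298


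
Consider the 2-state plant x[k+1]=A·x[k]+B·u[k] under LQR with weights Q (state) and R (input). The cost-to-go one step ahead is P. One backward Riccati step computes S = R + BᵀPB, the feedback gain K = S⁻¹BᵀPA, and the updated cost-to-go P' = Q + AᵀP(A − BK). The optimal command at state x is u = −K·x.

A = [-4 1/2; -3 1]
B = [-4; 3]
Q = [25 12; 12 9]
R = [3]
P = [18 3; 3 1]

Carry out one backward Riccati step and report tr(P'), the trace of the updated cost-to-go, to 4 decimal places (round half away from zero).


BᵀP = [-63.0000 -9.0000]
S = R + BᵀPB = [3] + [225.0000] = [228.0000]
BᵀPA = [279.0000 -40.5000]
K = S⁻¹·BᵀPA = [1.2237 -0.1776]
A−BK = [0.8947 -0.2105; -6.6711 1.5329]
AᵀP(A−BK) = [27.5921 -5.9408; -5.9408 1.3059]
P' = Q + AᵀP(A−BK) = [52.5921 6.0592; 6.0592 10.3059]
tr(P') = 62.8980

62.8980


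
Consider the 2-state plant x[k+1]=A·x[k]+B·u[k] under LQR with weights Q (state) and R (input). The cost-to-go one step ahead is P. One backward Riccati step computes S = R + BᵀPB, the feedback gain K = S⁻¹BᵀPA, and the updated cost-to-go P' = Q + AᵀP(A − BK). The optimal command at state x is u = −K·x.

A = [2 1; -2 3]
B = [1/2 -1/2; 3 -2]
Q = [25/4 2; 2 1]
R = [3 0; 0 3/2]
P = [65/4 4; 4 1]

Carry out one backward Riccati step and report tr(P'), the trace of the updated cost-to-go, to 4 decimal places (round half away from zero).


11.9684

BᵀP = [20.1250 5.0000; -16.1250 -4.0000]
S = R + BᵀPB = [3 0; 0 3/2] + [25.0625 -20.0625; -20.0625 16.0625] = [28.0625 -20.0625; -20.0625 17.5625]
BᵀPA = [30.2500 35.1250; -24.2500 -28.1250]
K = S⁻¹·BᵀPA = [0.4953 0.5825; -0.8149 -0.9360]
A−BK = [1.3449 0.2407; -5.1159 -0.6195]
AᵀP(A−BK) = [2.2539 2.1813; 2.1813 2.4645]
P' = Q + AᵀP(A−BK) = [8.5039 4.1813; 4.1813 3.4645]
tr(P') = 11.9684


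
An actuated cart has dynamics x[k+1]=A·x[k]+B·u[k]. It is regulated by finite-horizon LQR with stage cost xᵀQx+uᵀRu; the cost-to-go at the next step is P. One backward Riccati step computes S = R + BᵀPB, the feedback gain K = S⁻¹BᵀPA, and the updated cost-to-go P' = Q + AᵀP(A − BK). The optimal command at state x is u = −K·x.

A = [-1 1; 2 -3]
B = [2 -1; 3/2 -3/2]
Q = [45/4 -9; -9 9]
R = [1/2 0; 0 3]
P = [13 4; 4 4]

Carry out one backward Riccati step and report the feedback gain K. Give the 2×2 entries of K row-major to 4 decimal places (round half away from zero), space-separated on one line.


-0.5670 0.6008 -0.8392 1.1580

BᵀP = [32.0000 14.0000; -19.0000 -10.0000]
S = R + BᵀPB = [1/2 0; 0 3] + [85.0000 -53.0000; -53.0000 34.0000] = [85.5000 -53.0000; -53.0000 37.0000]
BᵀPA = [-4.0000 -10.0000; -1.0000 11.0000]
K = S⁻¹·BᵀPA = [-0.5670 0.6008; -0.8392 1.1580]
A−BK = [-0.7052 0.9563; 1.5917 -2.1643]
AᵀP(A−BK) = [9.8928 -13.4386; -13.4386 18.2708]
P' = Q + AᵀP(A−BK) = [21.1428 -22.4386; -22.4386 27.2708]
tr(P') = 48.4136


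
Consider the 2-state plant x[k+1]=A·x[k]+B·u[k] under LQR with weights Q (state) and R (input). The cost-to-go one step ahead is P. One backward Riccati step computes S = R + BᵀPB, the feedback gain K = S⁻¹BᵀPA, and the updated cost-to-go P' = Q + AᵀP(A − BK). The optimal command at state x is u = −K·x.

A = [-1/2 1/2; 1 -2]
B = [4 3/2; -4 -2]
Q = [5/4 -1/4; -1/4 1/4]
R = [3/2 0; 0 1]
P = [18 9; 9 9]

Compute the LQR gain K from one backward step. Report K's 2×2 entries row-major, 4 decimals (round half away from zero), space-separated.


0.1252 -0.6080 -0.6706 1.9717

BᵀP = [36.0000 0.0000; 9.0000 -4.5000]
S = R + BᵀPB = [3/2 0; 0 1] + [144.0000 54.0000; 54.0000 22.5000] = [145.5000 54.0000; 54.0000 23.5000]
BᵀPA = [-18.0000 18.0000; -9.0000 13.5000]
K = S⁻¹·BᵀPA = [0.1252 -0.6080; -0.6706 1.9717]
A−BK = [0.0052 -0.0253; 0.1595 -0.4888]
AᵀP(A−BK) = [0.7176 -2.1997; -2.1997 6.8271]
P' = Q + AᵀP(A−BK) = [1.9676 -2.4497; -2.4497 7.0771]
tr(P') = 9.0447


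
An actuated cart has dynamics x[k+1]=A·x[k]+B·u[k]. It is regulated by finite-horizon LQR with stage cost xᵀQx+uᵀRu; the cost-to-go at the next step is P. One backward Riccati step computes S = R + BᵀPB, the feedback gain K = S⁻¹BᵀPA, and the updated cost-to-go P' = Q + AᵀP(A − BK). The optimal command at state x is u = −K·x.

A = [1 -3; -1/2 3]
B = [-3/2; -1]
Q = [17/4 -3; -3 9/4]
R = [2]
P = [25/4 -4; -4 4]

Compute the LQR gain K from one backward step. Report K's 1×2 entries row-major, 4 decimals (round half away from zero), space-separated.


-0.7907 2.7442

BᵀP = [-5.3750 2.0000]
S = R + BᵀPB = [2] + [6.0625] = [8.0625]
BᵀPA = [-6.3750 22.1250]
K = S⁻¹·BᵀPA = [-0.7907 2.7442]
A−BK = [-0.1860 1.1163; -1.2907 5.7442]
AᵀP(A−BK) = [6.2093 -25.2558; -25.2558 103.5349]
P' = Q + AᵀP(A−BK) = [10.4593 -28.2558; -28.2558 105.7849]
tr(P') = 116.2442


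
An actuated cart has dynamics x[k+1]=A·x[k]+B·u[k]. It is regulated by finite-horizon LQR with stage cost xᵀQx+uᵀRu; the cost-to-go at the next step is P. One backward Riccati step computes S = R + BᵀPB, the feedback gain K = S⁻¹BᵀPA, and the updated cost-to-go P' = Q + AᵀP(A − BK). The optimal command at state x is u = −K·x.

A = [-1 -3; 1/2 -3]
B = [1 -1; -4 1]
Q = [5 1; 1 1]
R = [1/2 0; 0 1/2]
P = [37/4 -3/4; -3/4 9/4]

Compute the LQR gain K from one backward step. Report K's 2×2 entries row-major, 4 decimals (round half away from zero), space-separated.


BᵀP = [12.2500 -9.7500; -10.0000 3.0000]
S = R + BᵀPB = [1/2 0; 0 1/2] + [51.2500 -22.0000; -22.0000 13.0000] = [51.7500 -22.0000; -22.0000 13.5000]
BᵀPA = [-17.1250 -7.5000; 11.5000 21.0000]
K = S⁻¹·BᵀPA = [0.1016 1.6808; 1.0175 4.2947]
A−BK = [-0.0842 -0.3861; -0.1109 -0.5713]
AᵀP(A−BK) = [0.6020 2.6453; 2.6453 12.4176]
P' = Q + AᵀP(A−BK) = [5.6020 3.6453; 3.6453 13.4176]
tr(P') = 19.0196

0.1016 1.6808 1.0175 4.2947


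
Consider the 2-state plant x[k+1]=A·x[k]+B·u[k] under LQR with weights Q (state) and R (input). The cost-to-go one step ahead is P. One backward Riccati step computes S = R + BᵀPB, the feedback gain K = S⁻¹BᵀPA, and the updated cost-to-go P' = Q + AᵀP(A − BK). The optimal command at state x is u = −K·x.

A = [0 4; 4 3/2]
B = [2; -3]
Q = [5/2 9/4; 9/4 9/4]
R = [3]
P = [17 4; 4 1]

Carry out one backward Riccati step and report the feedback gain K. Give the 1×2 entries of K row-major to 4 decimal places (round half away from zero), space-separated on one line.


BᵀP = [22.0000 5.0000]
S = R + BᵀPB = [3] + [29.0000] = [32.0000]
BᵀPA = [20.0000 95.5000]
K = S⁻¹·BᵀPA = [0.6250 2.9844]
A−BK = [-1.2500 -1.9688; 5.8750 10.4531]
AᵀP(A−BK) = [3.5000 10.3125; 10.3125 37.2422]
P' = Q + AᵀP(A−BK) = [6.0000 12.5625; 12.5625 39.4922]
tr(P') = 45.4922

0.6250 2.9844


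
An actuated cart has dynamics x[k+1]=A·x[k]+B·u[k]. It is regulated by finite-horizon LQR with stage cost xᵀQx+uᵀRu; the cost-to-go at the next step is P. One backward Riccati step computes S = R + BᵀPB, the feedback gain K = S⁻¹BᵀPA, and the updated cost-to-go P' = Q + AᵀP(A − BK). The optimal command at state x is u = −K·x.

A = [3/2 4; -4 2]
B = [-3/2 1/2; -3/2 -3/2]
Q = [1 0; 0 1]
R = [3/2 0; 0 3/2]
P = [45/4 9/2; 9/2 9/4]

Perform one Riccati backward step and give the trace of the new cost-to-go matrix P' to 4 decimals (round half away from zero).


14.4482

BᵀP = [-23.6250 -10.1250; -1.1250 -1.1250]
S = R + BᵀPB = [3/2 0; 0 3/2] + [50.6250 3.3750; 3.3750 1.1250] = [52.1250 3.3750; 3.3750 2.6250]
BᵀPA = [5.0625 -114.7500; 2.8125 -6.7500]
K = S⁻¹·BᵀPA = [0.0303 -2.2197; 1.0325 0.2825]
A−BK = [1.0291 0.5291; -2.4058 -0.9058]
AᵀP(A−BK) = [4.2553 1.4428; 1.4428 8.1928]
P' = Q + AᵀP(A−BK) = [5.2553 1.4428; 1.4428 9.1928]
tr(P') = 14.4482


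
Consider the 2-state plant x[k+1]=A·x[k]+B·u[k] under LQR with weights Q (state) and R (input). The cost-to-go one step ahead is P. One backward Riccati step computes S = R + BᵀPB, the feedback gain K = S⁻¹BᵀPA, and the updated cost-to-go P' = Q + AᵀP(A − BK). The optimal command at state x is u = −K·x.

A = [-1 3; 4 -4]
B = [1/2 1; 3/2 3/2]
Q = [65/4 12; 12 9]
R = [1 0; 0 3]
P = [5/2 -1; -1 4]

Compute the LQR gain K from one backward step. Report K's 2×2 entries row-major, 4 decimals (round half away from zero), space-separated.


2.5374 -3.0687 -0.1130 0.6565

BᵀP = [-0.2500 5.5000; 1.0000 5.0000]
S = R + BᵀPB = [1 0; 0 3] + [8.1250 8.0000; 8.0000 8.5000] = [9.1250 8.0000; 8.0000 11.5000]
BᵀPA = [22.2500 -22.7500; 19.0000 -17.0000]
K = S⁻¹·BᵀPA = [2.5374 -3.0687; -0.1130 0.6565]
A−BK = [-2.1557 3.8779; 0.3634 -0.3817]
AᵀP(A−BK) = [20.1893 -31.6947; -31.6947 51.8473]
P' = Q + AᵀP(A−BK) = [36.4393 -19.6947; -19.6947 60.8473]
tr(P') = 97.2866


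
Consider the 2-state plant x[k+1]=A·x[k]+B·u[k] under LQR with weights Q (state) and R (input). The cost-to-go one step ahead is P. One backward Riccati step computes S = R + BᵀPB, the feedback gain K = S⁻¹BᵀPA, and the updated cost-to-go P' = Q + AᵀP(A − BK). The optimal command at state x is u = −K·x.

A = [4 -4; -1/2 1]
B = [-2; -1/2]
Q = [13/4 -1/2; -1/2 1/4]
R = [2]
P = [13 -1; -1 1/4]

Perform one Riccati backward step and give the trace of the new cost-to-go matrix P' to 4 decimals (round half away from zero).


21.0342

BᵀP = [-25.5000 1.8750]
S = R + BᵀPB = [2] + [50.0625] = [52.0625]
BᵀPA = [-102.9375 103.8750]
K = S⁻¹·BᵀPA = [-1.9772 1.9952]
A−BK = [0.0456 -0.0096; -1.4886 1.9976]
AᵀP(A−BK) = [8.5354 -8.7443; -8.7443 8.9988]
P' = Q + AᵀP(A−BK) = [11.7854 -9.2443; -9.2443 9.2488]
tr(P') = 21.0342


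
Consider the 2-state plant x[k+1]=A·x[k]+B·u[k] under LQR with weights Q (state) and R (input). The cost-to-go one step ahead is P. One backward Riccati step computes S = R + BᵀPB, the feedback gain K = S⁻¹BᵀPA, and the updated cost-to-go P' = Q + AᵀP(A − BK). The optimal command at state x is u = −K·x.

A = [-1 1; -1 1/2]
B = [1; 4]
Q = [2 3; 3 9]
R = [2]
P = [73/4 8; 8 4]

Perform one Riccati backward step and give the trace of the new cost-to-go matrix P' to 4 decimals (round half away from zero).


BᵀP = [50.2500 24.0000]
S = R + BᵀPB = [2] + [146.2500] = [148.2500]
BᵀPA = [-74.2500 62.2500]
K = S⁻¹·BᵀPA = [-0.5008 0.4199]
A−BK = [-0.4992 0.5801; 1.0034 -1.1796]
AᵀP(A−BK) = [1.0624 -1.0725; -1.0725 1.1113]
P' = Q + AᵀP(A−BK) = [3.0624 1.9275; 1.9275 10.1113]
tr(P') = 13.1737

13.1737


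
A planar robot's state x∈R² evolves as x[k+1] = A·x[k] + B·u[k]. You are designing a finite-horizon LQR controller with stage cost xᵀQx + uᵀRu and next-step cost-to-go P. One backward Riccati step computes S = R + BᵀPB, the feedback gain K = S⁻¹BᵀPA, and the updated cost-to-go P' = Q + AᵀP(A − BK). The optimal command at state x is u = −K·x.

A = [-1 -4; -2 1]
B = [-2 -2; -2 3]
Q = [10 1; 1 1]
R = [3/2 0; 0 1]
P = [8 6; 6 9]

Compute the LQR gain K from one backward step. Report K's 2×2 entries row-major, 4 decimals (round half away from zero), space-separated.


BᵀP = [-28.0000 -30.0000; 2.0000 15.0000]
S = R + BᵀPB = [3/2 0; 0 1] + [116.0000 -34.0000; -34.0000 41.0000] = [117.5000 -34.0000; -34.0000 42.0000]
BᵀPA = [88.0000 82.0000; -32.0000 7.0000]
K = S⁻¹·BᵀPA = [0.6901 0.9743; -0.2032 0.9554]
A−BK = [-0.0262 -0.1405; -0.0101 0.0824]
AᵀP(A−BK) = [0.7653 0.8320; 0.8320 2.4169]
P' = Q + AᵀP(A−BK) = [10.7653 1.8320; 1.8320 3.4169]
tr(P') = 14.1822

0.6901 0.9743 -0.2032 0.9554


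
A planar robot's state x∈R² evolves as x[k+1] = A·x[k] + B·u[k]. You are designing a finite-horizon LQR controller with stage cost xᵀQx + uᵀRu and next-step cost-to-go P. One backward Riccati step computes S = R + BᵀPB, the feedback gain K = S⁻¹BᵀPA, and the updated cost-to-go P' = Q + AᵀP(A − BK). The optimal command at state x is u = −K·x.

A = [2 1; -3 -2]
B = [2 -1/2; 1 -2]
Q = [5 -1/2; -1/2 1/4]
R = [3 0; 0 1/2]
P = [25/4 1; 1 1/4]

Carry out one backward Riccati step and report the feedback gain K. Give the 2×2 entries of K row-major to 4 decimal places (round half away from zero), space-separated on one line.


0.5709 0.2835 -0.1635 0.0128

BᵀP = [13.5000 2.2500; -5.1250 -1.0000]
S = R + BᵀPB = [3 0; 0 1/2] + [29.2500 -11.2500; -11.2500 4.5625] = [32.2500 -11.2500; -11.2500 5.0625]
BᵀPA = [20.2500 9.0000; -7.2500 -3.1250]
K = S⁻¹·BᵀPA = [0.5709 0.2835; -0.1635 0.0128]
A−BK = [0.7765 0.4393; -3.8978 -2.2580]
AᵀP(A−BK) = [2.5045 1.3512; 1.3512 0.7382]
P' = Q + AᵀP(A−BK) = [7.5045 0.8512; 0.8512 0.9882]
tr(P') = 8.4927


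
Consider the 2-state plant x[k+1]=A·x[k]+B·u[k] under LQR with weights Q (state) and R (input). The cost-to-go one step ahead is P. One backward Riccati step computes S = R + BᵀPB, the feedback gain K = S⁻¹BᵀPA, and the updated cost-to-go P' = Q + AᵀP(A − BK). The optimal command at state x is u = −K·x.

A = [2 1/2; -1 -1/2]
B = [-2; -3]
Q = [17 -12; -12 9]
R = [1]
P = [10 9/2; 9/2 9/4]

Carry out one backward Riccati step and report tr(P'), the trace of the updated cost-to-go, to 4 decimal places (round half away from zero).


BᵀP = [-33.5000 -15.7500]
S = R + BᵀPB = [1] + [114.2500] = [115.2500]
BᵀPA = [-51.2500 -8.8750]
K = S⁻¹·BᵀPA = [-0.4447 -0.0770]
A−BK = [1.1106 0.3460; -2.3341 -0.7310]
AᵀP(A−BK) = [1.4599 0.4284; 0.4284 0.1291]
P' = Q + AᵀP(A−BK) = [18.4599 -11.5716; -11.5716 9.1291]
tr(P') = 27.5889

27.5889


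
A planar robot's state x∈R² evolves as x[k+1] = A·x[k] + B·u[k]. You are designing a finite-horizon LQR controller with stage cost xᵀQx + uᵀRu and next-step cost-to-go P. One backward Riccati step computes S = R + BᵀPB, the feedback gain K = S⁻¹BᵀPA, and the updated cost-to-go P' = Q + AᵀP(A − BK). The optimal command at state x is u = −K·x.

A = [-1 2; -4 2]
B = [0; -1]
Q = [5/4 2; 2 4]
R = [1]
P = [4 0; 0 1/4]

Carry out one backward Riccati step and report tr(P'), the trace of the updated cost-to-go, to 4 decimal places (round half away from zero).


29.2500

BᵀP = [0.0000 -0.2500]
S = R + BᵀPB = [1] + [0.2500] = [1.2500]
BᵀPA = [1.0000 -0.5000]
K = S⁻¹·BᵀPA = [0.8000 -0.4000]
A−BK = [-1.0000 2.0000; -3.2000 1.6000]
AᵀP(A−BK) = [7.2000 -9.6000; -9.6000 16.8000]
P' = Q + AᵀP(A−BK) = [8.4500 -7.6000; -7.6000 20.8000]
tr(P') = 29.2500


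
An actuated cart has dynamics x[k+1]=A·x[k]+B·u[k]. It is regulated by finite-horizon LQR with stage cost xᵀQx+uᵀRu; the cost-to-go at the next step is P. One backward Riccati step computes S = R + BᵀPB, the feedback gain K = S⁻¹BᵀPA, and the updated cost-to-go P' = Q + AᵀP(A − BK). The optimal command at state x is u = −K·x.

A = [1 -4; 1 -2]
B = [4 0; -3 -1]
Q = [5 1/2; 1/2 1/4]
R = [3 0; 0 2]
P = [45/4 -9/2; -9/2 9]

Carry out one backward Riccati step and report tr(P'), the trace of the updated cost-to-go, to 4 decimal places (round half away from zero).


BᵀP = [58.5000 -45.0000; 4.5000 -9.0000]
S = R + BᵀPB = [3 0; 0 2] + [369.0000 45.0000; 45.0000 9.0000] = [372.0000 45.0000; 45.0000 11.0000]
BᵀPA = [13.5000 -144.0000; -4.5000 0.0000]
K = S⁻¹·BᵀPA = [0.1698 -0.7663; -1.1038 3.1350]
A−BK = [0.3208 -0.9347; 0.4057 -1.1640]
AᵀP(A−BK) = [3.9906 -11.5472; -11.5472 33.6488]
P' = Q + AᵀP(A−BK) = [8.9906 -11.0472; -11.0472 33.8988]
tr(P') = 42.8893

42.8893


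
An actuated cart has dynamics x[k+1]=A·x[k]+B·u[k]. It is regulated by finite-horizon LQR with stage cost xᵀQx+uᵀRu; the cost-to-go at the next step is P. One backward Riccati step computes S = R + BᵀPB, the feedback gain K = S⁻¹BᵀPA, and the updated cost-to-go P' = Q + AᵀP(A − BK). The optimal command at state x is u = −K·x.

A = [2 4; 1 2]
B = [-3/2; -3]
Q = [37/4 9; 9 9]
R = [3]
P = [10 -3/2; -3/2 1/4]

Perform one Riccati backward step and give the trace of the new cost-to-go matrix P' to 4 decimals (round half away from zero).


BᵀP = [-10.5000 1.5000]
S = R + BᵀPB = [3] + [11.2500] = [14.2500]
BᵀPA = [-19.5000 -39.0000]
K = S⁻¹·BᵀPA = [-1.3684 -2.7368]
A−BK = [-0.0526 -0.1053; -3.1053 -6.2105]
AᵀP(A−BK) = [7.5658 15.1316; 15.1316 30.2632]
P' = Q + AᵀP(A−BK) = [16.8158 24.1316; 24.1316 39.2632]
tr(P') = 56.0789

56.0789
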